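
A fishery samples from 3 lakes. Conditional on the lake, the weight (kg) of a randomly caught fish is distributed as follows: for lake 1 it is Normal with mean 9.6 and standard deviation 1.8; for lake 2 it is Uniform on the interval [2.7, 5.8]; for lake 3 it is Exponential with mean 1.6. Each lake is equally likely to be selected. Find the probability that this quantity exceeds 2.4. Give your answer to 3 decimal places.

Conditional on each lake, P(X > 2.4): 1: 0.999968; 2: 1; 3: 0.22313.
By total probability, P(X > 2.4) = 0.333333·0.999968 + 0.333333·1 + 0.333333·0.22313 = 0.741033.

0.741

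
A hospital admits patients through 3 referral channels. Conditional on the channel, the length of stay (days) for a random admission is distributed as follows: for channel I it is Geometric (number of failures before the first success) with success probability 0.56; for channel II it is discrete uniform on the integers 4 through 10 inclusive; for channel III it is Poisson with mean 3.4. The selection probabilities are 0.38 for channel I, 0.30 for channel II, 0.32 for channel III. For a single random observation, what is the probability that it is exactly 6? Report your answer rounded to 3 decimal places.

0.067

Conditional on each channel, P(X = 6): I: 0.00406354; II: 0.142857; III: 0.0716044.
By total probability, P(X = 6) = 0.38·0.00406354 + 0.3·0.142857 + 0.32·0.0716044 = 0.0673147.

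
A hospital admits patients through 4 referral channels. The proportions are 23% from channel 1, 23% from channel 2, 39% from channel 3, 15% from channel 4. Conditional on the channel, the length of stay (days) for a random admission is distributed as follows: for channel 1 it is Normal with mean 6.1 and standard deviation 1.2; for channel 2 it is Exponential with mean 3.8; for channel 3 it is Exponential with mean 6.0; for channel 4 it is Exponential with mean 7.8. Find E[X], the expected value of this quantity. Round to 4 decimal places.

Component means — 1: 6.1; 2: 3.8; 3: 6; 4: 7.8.
E[X] = 0.23·6.1 + 0.23·3.8 + 0.39·6 + 0.15·7.8 = 5.787.

5.7870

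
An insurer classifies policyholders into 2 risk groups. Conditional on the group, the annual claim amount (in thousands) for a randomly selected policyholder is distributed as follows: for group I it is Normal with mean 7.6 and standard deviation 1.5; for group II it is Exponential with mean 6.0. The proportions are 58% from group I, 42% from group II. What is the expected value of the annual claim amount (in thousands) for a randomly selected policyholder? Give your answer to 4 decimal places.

6.9280

Component means — I: 7.6; II: 6.
E[X] = 0.58·7.6 + 0.42·6 = 6.928.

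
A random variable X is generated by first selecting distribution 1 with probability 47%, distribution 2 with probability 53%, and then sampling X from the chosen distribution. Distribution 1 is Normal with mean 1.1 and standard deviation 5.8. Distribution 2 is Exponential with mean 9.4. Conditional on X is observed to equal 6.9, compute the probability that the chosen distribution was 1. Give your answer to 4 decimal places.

Likelihoods f(6.9 | ·): 1: 0.0417191; 2: 0.0510601.
Posterior ∝ prior × likelihood. Numerator for 1: 0.47·0.0417191 = 0.019608.
Normalizing constant: 0.47·0.0417191 + 0.53·0.0510601 = 0.0466698.
P(1 | observation) = 0.019608 / 0.0466698 = 0.420142.

0.4201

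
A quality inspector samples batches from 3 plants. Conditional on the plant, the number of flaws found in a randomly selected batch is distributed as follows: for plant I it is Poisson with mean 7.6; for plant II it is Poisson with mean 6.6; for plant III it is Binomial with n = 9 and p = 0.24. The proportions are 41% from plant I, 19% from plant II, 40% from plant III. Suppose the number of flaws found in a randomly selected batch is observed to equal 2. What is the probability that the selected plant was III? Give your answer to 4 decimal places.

0.9131

Likelihoods P(X=2 | ·): I: 0.014453; II: 0.0296288; III: 0.303683.
Posterior ∝ prior × likelihood. Numerator for III: 0.4·0.303683 = 0.121473.
Normalizing constant: 0.41·0.014453 + 0.19·0.0296288 + 0.4·0.303683 = 0.133028.
P(III | observation) = 0.121473 / 0.133028 = 0.913137.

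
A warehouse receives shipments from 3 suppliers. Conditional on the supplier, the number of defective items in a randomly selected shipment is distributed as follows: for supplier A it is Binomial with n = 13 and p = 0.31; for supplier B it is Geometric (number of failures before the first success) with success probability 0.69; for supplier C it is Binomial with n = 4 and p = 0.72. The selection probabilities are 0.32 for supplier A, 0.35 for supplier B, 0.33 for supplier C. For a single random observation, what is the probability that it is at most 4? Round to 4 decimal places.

0.8787

Conditional on each supplier, P(X ≤ 4): A: 0.624008; B: 0.997137; C: 1.
By total probability, P(X ≤ 4) = 0.32·0.624008 + 0.35·0.997137 + 0.33·1 = 0.878681.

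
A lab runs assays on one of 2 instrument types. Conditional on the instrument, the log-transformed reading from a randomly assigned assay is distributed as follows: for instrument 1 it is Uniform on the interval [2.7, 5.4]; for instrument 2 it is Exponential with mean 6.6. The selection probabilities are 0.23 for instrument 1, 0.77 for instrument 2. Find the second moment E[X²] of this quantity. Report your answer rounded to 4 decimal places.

70.9947

For each component E[X²] = Var + (mean)², giving 1: 17.01; 2: 87.12.
Overall E[X²] = 0.23·17.01 + 0.77·87.12 = 70.9947.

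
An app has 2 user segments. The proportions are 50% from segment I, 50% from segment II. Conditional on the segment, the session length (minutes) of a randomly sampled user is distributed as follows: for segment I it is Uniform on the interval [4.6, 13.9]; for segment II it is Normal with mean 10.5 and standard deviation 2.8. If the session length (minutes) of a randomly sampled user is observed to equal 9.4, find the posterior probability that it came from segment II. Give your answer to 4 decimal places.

0.5509

Likelihoods f(9.4 | ·): I: 0.107527; II: 0.131898.
Posterior ∝ prior × likelihood. Numerator for II: 0.5·0.131898 = 0.065949.
Normalizing constant: 0.5·0.107527 + 0.5·0.131898 = 0.119712.
P(II | observation) = 0.065949 / 0.119712 = 0.550895.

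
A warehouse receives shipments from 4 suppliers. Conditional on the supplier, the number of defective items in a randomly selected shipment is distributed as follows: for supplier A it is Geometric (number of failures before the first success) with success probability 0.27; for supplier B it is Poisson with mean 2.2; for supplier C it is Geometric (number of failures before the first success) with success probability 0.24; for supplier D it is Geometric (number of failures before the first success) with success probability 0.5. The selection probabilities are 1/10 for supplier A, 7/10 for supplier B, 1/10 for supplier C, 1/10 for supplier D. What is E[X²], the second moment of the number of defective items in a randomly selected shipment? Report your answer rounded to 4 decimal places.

For each component E[X²] = Var + (mean)², giving A: 17.3237; B: 7.04; C: 23.2222; D: 3.
Overall E[X²] = 0.1·17.3237 + 0.7·7.04 + 0.1·23.2222 + 0.1·3 = 9.2826.

9.2826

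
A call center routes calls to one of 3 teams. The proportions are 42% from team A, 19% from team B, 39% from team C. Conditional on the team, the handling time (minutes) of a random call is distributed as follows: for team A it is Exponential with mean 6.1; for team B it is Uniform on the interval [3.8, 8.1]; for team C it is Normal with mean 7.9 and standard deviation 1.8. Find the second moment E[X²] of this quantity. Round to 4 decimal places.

For each component E[X²] = Var + (mean)², giving A: 74.42; B: 36.9433; C: 65.65.
Overall E[X²] = 0.42·74.42 + 0.19·36.9433 + 0.39·65.65 = 63.8791.

63.8791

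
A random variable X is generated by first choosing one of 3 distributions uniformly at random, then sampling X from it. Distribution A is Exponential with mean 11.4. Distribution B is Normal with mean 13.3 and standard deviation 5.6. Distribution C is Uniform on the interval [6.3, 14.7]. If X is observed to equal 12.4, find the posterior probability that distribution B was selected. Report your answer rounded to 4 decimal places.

Likelihoods f(12.4 | ·): A: 0.02956; B: 0.0703256; C: 0.119048.
Posterior ∝ prior × likelihood. Numerator for B: 0.333333·0.0703256 = 0.0234419.
Normalizing constant: 0.333333·0.02956 + 0.333333·0.0703256 + 0.333333·0.119048 = 0.0729777.
P(B | observation) = 0.0234419 / 0.0729777 = 0.321219.

0.3212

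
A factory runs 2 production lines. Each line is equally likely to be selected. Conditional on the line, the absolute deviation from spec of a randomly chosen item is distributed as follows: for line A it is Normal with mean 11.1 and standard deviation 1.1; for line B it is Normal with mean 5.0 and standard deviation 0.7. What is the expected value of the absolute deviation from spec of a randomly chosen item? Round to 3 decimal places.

8.050

Component means — A: 11.1; B: 5.
E[X] = 0.5·11.1 + 0.5·5 = 8.05.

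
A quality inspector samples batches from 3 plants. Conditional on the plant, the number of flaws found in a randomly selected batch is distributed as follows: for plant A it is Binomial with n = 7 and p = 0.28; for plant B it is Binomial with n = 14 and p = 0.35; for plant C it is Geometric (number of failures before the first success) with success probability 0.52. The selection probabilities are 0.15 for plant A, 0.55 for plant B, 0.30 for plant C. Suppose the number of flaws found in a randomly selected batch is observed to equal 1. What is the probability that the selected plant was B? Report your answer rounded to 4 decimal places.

Likelihoods P(X=1 | ·): A: 0.273056; B: 0.0181163; C: 0.2496.
Posterior ∝ prior × likelihood. Numerator for B: 0.55·0.0181163 = 0.00996397.
Normalizing constant: 0.15·0.273056 + 0.55·0.0181163 + 0.3·0.2496 = 0.125802.
P(B | observation) = 0.00996397 / 0.125802 = 0.0792034.

0.0792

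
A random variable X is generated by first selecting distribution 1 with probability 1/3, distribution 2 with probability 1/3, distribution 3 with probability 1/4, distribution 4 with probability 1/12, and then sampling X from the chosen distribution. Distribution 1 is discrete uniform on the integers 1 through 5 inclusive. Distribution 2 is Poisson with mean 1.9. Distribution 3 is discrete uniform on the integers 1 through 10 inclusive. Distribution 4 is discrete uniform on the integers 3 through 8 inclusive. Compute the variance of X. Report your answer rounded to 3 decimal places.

Per component, 1: μ=3, E[X²]=11; 2: μ=1.9, E[X²]=5.51; 3: μ=5.5, E[X²]=38.5; 4: μ=5.5, E[X²]=33.1667.
E[X] = 0.333333·3 + 0.333333·1.9 + 0.25·5.5 + 0.0833333·5.5 = 3.46667.
E[X²] = 0.333333·11 + 0.333333·5.51 + 0.25·38.5 + 0.0833333·33.1667 = 17.8922.
Var(X) = E[X²] − (E[X])² = 17.8922 − 12.0178 = 5.87444.

5.874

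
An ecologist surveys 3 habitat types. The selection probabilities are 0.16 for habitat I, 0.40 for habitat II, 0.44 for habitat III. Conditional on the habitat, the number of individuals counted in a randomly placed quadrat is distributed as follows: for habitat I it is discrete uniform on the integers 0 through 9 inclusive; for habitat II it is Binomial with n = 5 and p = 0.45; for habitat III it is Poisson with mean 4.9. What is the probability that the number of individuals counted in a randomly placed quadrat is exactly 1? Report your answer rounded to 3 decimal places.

Conditional on each habitat, P(X = 1): I: 0.1; II: 0.205889; III: 0.0364883.
By total probability, P(X = 1) = 0.16·0.1 + 0.4·0.205889 + 0.44·0.0364883 = 0.11441.

0.114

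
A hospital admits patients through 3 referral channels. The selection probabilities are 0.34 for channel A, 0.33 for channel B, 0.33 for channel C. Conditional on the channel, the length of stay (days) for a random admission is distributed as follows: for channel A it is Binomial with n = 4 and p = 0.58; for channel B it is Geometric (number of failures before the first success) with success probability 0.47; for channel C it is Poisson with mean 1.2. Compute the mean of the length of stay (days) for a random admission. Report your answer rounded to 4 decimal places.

Component means — A: 2.32; B: 1.12766; C: 1.2.
E[X] = 0.34·2.32 + 0.33·1.12766 + 0.33·1.2 = 1.55693.

1.5569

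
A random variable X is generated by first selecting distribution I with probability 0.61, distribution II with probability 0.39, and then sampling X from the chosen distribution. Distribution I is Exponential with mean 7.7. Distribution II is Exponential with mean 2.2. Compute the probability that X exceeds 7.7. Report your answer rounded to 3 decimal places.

0.236

Conditional on each component, P(X > 7.7): I: 0.367879; II: 0.0301974.
By total probability, P(X > 7.7) = 0.61·0.367879 + 0.39·0.0301974 = 0.236183.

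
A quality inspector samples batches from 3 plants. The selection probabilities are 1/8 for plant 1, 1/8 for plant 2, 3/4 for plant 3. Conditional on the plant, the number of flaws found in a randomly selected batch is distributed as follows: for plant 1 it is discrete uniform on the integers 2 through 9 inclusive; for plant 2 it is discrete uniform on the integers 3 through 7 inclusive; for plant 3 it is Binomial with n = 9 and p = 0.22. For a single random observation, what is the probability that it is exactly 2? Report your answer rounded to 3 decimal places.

Conditional on each plant, P(X = 2): 1: 0.125; 2: 0; 3: 0.306062.
By total probability, P(X = 2) = 0.125·0.125 + 0.125·0 + 0.75·0.306062 = 0.245172.

0.245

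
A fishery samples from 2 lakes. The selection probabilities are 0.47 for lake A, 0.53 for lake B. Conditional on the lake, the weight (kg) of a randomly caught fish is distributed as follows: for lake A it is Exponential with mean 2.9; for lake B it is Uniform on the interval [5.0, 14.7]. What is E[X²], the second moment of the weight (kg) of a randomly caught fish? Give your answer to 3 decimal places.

For each component E[X²] = Var + (mean)², giving A: 16.82; B: 104.863.
Overall E[X²] = 0.47·16.82 + 0.53·104.863 = 63.483.

63.483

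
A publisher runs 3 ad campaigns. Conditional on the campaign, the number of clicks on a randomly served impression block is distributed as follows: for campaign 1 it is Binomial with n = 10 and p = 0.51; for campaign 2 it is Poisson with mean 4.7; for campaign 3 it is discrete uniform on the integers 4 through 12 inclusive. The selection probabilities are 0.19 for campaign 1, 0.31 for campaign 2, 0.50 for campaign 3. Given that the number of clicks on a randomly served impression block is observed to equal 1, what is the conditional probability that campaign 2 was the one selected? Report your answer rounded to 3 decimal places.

Likelihoods P(X=1 | ·): 1: 0.00830491; 2: 0.0427478; 3: 0.
Posterior ∝ prior × likelihood. Numerator for 2: 0.31·0.0427478 = 0.0132518.
Normalizing constant: 0.19·0.00830491 + 0.31·0.0427478 + 0.5·0 = 0.0148298.
P(2 | observation) = 0.0132518 / 0.0148298 = 0.893597.

0.894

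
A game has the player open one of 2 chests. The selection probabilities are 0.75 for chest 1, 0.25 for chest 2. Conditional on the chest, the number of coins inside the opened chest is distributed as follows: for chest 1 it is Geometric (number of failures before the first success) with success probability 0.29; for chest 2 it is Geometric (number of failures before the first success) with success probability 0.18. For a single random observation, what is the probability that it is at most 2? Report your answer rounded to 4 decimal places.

0.5937

Conditional on each chest, P(X ≤ 2): 1: 0.642089; 2: 0.448632.
By total probability, P(X ≤ 2) = 0.75·0.642089 + 0.25·0.448632 = 0.593725.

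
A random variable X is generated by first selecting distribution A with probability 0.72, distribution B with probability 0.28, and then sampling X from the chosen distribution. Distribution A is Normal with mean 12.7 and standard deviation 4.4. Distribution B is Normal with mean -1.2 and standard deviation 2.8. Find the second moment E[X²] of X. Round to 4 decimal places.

For each component E[X²] = Var + (mean)², giving A: 180.65; B: 9.28.
Overall E[X²] = 0.72·180.65 + 0.28·9.28 = 132.666.

132.6664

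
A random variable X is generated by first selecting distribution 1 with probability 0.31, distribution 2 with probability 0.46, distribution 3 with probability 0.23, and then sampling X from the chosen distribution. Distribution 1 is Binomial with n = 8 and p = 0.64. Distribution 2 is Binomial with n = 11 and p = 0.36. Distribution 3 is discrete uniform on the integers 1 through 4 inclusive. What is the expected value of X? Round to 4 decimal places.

Component means — 1: 5.12; 2: 3.96; 3: 2.5.
E[X] = 0.31·5.12 + 0.46·3.96 + 0.23·2.5 = 3.9838.

3.9838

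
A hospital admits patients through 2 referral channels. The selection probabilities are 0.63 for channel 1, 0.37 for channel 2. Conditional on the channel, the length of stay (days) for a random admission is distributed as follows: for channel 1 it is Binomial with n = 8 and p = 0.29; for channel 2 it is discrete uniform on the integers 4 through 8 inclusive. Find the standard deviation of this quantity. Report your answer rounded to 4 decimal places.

Per component, 1: μ=2.32, E[X²]=7.0296; 2: μ=6, E[X²]=38.
E[X] = 0.63·2.32 + 0.37·6 = 3.6816.
E[X²] = 0.63·7.0296 + 0.37·38 = 18.4886.
Var(X) = E[X²] − (E[X])² = 18.4886 − 13.5542 = 4.93447.
SD(X) = √4.93447 = 2.22137.

2.2214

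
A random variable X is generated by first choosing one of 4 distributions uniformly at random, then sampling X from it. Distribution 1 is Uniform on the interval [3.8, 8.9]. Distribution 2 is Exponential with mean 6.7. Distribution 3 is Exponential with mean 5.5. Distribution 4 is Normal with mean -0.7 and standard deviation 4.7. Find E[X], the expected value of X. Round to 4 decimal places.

Component means — 1: 6.35; 2: 6.7; 3: 5.5; 4: -0.7.
E[X] = 0.25·6.35 + 0.25·6.7 + 0.25·5.5 + 0.25·-0.7 = 4.4625.

4.4625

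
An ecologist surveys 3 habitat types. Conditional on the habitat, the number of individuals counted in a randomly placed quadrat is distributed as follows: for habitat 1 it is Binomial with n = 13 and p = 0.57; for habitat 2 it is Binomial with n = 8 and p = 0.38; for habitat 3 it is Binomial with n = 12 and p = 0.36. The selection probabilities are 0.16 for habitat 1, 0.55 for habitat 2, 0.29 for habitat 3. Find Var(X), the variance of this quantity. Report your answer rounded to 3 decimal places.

Per component, 1: μ=7.41, E[X²]=58.0944; 2: μ=3.04, E[X²]=11.1264; 3: μ=4.32, E[X²]=21.4272.
E[X] = 0.16·7.41 + 0.55·3.04 + 0.29·4.32 = 4.1104.
E[X²] = 0.16·58.0944 + 0.55·11.1264 + 0.29·21.4272 = 21.6285.
Var(X) = E[X²] − (E[X])² = 21.6285 − 16.8954 = 4.73312.

4.733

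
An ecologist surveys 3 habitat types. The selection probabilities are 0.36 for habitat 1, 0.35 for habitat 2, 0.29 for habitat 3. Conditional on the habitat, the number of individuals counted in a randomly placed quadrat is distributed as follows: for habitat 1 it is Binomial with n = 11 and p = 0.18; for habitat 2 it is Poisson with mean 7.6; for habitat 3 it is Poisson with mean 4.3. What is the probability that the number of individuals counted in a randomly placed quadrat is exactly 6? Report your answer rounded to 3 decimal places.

0.084

Conditional on each habitat, P(X = 6): 1: 0.00582568; 2: 0.13394; 3: 0.119127.
By total probability, P(X = 6) = 0.36·0.00582568 + 0.35·0.13394 + 0.29·0.119127 = 0.0835233.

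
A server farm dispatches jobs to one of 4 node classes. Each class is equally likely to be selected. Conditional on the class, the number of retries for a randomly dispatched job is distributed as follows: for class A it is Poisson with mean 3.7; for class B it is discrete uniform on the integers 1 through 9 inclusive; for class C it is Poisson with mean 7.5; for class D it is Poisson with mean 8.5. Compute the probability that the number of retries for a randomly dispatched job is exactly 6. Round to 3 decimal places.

0.111

Conditional on each class, P(X = 6): A: 0.0881025; B: 0.111111; C: 0.136718; D: 0.106581.
By total probability, P(X = 6) = 0.25·0.0881025 + 0.25·0.111111 + 0.25·0.136718 + 0.25·0.106581 = 0.110628.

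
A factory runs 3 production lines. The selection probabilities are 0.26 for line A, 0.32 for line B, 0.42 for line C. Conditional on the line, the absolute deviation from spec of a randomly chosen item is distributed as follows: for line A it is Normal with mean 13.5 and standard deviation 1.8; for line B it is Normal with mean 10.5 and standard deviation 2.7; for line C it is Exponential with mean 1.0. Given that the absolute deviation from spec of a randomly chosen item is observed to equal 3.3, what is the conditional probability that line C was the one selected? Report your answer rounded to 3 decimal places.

0.920

Likelihoods f(3.3 | ·): A: 2.35938e-08; B: 0.00422074; C: 0.0368832.
Posterior ∝ prior × likelihood. Numerator for C: 0.42·0.0368832 = 0.0154909.
Normalizing constant: 0.26·2.35938e-08 + 0.32·0.00422074 + 0.42·0.0368832 = 0.0168416.
P(C | observation) = 0.0154909 / 0.0168416 = 0.919803.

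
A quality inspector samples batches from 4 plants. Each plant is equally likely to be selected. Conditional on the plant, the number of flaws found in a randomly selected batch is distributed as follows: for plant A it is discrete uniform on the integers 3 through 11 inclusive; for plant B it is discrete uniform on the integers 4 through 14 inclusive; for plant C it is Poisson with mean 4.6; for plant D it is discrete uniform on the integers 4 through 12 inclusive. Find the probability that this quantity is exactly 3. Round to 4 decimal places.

0.0685

Conditional on each plant, P(X = 3): A: 0.111111; B: 0; C: 0.163068; D: 0.
By total probability, P(X = 3) = 0.25·0.111111 + 0.25·0 + 0.25·0.163068 + 0.25·0 = 0.0685447.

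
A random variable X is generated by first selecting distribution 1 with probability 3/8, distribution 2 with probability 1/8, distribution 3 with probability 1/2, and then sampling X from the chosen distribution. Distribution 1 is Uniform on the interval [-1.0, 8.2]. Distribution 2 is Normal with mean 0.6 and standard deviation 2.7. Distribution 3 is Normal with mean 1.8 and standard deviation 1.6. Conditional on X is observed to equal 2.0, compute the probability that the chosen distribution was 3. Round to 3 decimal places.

0.685

Likelihoods f(2.0 | ·): 1: 0.108696; 2: 0.129171; 3: 0.247399.
Posterior ∝ prior × likelihood. Numerator for 3: 0.5·0.247399 = 0.123699.
Normalizing constant: 0.375·0.108696 + 0.125·0.129171 + 0.5·0.247399 = 0.180606.
P(3 | observation) = 0.123699 / 0.180606 = 0.684911.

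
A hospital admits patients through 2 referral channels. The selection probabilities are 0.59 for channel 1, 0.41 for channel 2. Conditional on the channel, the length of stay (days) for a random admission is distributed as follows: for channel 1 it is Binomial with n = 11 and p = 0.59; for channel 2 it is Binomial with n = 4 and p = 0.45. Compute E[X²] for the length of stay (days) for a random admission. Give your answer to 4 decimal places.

For each component E[X²] = Var + (mean)², giving 1: 44.781; 2: 4.23.
Overall E[X²] = 0.59·44.781 + 0.41·4.23 = 28.1551.

28.1551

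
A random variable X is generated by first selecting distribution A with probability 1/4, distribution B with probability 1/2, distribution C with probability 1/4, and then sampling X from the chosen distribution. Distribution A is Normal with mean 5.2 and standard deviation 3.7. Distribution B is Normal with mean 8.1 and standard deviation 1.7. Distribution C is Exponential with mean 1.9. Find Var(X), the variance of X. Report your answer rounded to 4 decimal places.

Per component, A: μ=5.2, E[X²]=40.73; B: μ=8.1, E[X²]=68.5; C: μ=1.9, E[X²]=7.22.
E[X] = 0.25·5.2 + 0.5·8.1 + 0.25·1.9 = 5.825.
E[X²] = 0.25·40.73 + 0.5·68.5 + 0.25·7.22 = 46.2375.
Var(X) = E[X²] − (E[X])² = 46.2375 − 33.9306 = 12.3069.

12.3069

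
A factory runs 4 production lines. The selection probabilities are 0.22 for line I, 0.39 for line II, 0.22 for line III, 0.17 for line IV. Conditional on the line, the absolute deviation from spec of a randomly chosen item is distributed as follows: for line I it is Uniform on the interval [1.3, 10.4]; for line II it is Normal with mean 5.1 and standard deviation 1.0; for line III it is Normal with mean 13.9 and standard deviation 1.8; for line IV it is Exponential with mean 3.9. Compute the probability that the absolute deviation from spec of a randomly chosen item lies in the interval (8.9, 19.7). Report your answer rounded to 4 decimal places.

0.2718

Conditional on each line, P(8.9 < X < 19.7): I: 0.164835; II: 7.2348e-05; III: 0.996627; IV: 0.0956735.
By total probability, P(8.9 < X < 19.7) = 0.22·0.164835 + 0.39·7.2348e-05 + 0.22·0.996627 + 0.17·0.0956735 = 0.271814.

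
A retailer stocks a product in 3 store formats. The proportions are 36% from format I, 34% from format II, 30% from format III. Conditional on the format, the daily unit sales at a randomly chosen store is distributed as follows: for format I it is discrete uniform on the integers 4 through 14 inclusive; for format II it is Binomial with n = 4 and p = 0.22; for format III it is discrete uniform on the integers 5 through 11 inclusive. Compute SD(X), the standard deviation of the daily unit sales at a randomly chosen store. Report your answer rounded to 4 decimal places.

Per component, I: μ=9, E[X²]=91; II: μ=0.88, E[X²]=1.4608; III: μ=8, E[X²]=68.
E[X] = 0.36·9 + 0.34·0.88 + 0.3·8 = 5.9392.
E[X²] = 0.36·91 + 0.34·1.4608 + 0.3·68 = 53.6567.
Var(X) = E[X²] − (E[X])² = 53.6567 − 35.2741 = 18.3826.
SD(X) = √18.3826 = 4.28749.

4.2875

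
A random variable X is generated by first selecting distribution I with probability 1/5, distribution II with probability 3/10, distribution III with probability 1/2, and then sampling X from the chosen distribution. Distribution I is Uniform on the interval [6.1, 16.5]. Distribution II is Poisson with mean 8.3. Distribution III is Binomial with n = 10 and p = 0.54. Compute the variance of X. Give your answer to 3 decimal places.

Per component, I: μ=11.3, E[X²]=136.703; II: μ=8.3, E[X²]=77.19; III: μ=5.4, E[X²]=31.644.
E[X] = 0.2·11.3 + 0.3·8.3 + 0.5·5.4 = 7.45.
E[X²] = 0.2·136.703 + 0.3·77.19 + 0.5·31.644 = 66.3197.
Var(X) = E[X²] − (E[X])² = 66.3197 − 55.5025 = 10.8172.

10.817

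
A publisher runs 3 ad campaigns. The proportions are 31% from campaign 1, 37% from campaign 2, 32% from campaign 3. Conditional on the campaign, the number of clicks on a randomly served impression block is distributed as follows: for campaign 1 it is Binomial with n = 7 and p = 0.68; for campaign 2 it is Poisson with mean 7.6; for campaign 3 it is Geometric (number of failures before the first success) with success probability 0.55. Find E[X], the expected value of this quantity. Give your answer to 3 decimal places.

Component means — 1: 4.76; 2: 7.6; 3: 0.818182.
E[X] = 0.31·4.76 + 0.37·7.6 + 0.32·0.818182 = 4.54942.

4.549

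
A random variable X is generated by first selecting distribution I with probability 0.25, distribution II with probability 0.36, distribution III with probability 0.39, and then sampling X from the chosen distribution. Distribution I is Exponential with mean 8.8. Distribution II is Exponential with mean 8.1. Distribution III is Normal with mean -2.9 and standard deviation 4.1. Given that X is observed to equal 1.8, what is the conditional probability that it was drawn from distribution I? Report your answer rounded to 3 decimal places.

0.295

Likelihoods f(1.8 | ·): I: 0.0926156; II: 0.0988565; III: 0.0504398.
Posterior ∝ prior × likelihood. Numerator for I: 0.25·0.0926156 = 0.0231539.
Normalizing constant: 0.25·0.0926156 + 0.36·0.0988565 + 0.39·0.0504398 = 0.0784138.
P(I | observation) = 0.0231539 / 0.0784138 = 0.295279.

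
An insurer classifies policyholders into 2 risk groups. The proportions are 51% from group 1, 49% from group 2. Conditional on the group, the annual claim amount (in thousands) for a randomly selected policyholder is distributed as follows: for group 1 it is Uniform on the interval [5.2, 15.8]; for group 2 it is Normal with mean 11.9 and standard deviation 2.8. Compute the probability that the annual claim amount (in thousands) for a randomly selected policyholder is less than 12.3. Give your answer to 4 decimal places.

0.6144

Conditional on each group, P(X < 12.3): 1: 0.669811; 2: 0.556798.
By total probability, P(X < 12.3) = 0.51·0.669811 + 0.49·0.556798 = 0.614435.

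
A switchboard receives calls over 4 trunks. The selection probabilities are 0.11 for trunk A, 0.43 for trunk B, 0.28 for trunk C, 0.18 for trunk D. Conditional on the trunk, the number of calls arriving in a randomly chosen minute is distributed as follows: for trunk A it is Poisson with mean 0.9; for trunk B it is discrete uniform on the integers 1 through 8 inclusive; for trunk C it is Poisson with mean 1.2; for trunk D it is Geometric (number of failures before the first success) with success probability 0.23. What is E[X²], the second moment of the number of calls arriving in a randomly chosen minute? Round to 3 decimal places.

For each component E[X²] = Var + (mean)², giving A: 1.71; B: 25.5; C: 2.64; D: 25.7637.
Overall E[X²] = 0.11·1.71 + 0.43·25.5 + 0.28·2.64 + 0.18·25.7637 = 16.5298.

16.530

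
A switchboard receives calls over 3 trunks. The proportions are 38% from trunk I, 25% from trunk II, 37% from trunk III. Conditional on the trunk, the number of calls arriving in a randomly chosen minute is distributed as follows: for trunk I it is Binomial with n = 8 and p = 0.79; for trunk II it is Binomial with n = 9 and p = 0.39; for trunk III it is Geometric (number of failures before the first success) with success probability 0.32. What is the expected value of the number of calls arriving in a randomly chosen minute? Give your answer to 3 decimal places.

Component means — I: 6.32; II: 3.51; III: 2.125.
E[X] = 0.38·6.32 + 0.25·3.51 + 0.37·2.125 = 4.06535.

4.065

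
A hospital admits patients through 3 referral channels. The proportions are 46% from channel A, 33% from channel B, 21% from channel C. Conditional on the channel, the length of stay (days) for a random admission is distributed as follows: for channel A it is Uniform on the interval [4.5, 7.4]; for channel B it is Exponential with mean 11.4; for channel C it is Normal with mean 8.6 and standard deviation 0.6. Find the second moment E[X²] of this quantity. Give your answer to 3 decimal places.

117.988

For each component E[X²] = Var + (mean)², giving A: 36.1033; B: 259.92; C: 74.32.
Overall E[X²] = 0.46·36.1033 + 0.33·259.92 + 0.21·74.32 = 117.988.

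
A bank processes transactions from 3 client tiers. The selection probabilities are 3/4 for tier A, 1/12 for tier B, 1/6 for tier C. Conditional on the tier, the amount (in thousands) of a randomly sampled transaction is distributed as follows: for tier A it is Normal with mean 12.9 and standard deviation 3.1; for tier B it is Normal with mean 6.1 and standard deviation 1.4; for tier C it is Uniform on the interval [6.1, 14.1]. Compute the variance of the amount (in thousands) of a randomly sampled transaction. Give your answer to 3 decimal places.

Per component, A: μ=12.9, E[X²]=176.02; B: μ=6.1, E[X²]=39.17; C: μ=10.1, E[X²]=107.343.
E[X] = 0.75·12.9 + 0.0833333·6.1 + 0.166667·10.1 = 11.8667.
E[X²] = 0.75·176.02 + 0.0833333·39.17 + 0.166667·107.343 = 153.17.
Var(X) = E[X²] − (E[X])² = 153.17 − 140.818 = 12.3519.

12.352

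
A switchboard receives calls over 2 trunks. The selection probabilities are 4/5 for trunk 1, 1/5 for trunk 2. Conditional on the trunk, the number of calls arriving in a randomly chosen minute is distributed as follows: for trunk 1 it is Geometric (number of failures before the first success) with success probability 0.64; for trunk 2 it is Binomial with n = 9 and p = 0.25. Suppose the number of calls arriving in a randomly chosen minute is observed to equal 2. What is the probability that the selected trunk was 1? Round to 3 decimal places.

Likelihoods P(X=2 | ·): 1: 0.082944; 2: 0.300339.
Posterior ∝ prior × likelihood. Numerator for 1: 0.8·0.082944 = 0.0663552.
Normalizing constant: 0.8·0.082944 + 0.2·0.300339 = 0.126423.
P(1 | observation) = 0.0663552 / 0.126423 = 0.524867.

0.525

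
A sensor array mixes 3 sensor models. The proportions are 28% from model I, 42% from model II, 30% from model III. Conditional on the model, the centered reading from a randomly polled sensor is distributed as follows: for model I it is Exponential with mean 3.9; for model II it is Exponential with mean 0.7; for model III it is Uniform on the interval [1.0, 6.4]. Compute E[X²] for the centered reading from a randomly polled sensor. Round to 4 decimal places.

13.7652

For each component E[X²] = Var + (mean)², giving I: 30.42; II: 0.98; III: 16.12.
Overall E[X²] = 0.28·30.42 + 0.42·0.98 + 0.3·16.12 = 13.7652.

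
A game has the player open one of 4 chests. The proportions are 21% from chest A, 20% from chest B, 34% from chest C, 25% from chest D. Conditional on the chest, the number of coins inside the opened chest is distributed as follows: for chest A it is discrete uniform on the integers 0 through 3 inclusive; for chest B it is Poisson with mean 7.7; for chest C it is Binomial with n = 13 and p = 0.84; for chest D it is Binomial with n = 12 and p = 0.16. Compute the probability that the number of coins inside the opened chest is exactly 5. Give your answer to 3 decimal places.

0.027

Conditional on each chest, P(X = 5): A: 0; B: 0.102142; C: 0.000231172; D: 0.0245064.
By total probability, P(X = 5) = 0.21·0 + 0.2·0.102142 + 0.34·0.000231172 + 0.25·0.0245064 = 0.0266336.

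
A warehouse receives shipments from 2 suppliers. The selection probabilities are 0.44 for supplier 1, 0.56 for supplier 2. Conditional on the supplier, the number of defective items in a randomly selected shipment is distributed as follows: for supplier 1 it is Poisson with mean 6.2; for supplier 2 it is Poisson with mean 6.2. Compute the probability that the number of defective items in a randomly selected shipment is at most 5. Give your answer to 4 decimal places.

0.4141

Conditional on each supplier, P(X ≤ 5): 1: 0.414113; 2: 0.414113.
By total probability, P(X ≤ 5) = 0.44·0.414113 + 0.56·0.414113 = 0.414113.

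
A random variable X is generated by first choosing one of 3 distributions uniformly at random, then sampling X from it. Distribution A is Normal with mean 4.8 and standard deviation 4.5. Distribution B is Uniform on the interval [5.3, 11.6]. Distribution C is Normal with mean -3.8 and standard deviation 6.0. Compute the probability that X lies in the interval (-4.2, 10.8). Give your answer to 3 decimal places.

Conditional on each component, P(-4.2 < X < 10.8): A: 0.886039; B: 0.873016; C: 0.519096.
By total probability, P(-4.2 < X < 10.8) = 0.333333·0.886039 + 0.333333·0.873016 + 0.333333·0.519096 = 0.759384.

0.759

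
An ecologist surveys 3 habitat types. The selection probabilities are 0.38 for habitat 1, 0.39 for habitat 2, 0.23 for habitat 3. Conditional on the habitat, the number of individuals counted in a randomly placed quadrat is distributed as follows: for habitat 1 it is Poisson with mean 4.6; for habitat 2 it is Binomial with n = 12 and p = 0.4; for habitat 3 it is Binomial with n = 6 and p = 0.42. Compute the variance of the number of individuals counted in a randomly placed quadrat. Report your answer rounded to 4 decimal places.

4.0577

Per component, 1: μ=4.6, E[X²]=25.76; 2: μ=4.8, E[X²]=25.92; 3: μ=2.52, E[X²]=7.812.
E[X] = 0.38·4.6 + 0.39·4.8 + 0.23·2.52 = 4.1996.
E[X²] = 0.38·25.76 + 0.39·25.92 + 0.23·7.812 = 21.6944.
Var(X) = E[X²] − (E[X])² = 21.6944 − 17.6366 = 4.05772.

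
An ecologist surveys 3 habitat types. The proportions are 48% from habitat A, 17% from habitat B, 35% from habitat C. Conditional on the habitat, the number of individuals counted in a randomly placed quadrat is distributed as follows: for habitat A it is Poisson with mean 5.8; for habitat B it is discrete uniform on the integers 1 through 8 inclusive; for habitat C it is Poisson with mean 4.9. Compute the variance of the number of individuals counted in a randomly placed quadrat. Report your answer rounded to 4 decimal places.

Per component, A: μ=5.8, E[X²]=39.44; B: μ=4.5, E[X²]=25.5; C: μ=4.9, E[X²]=28.91.
E[X] = 0.48·5.8 + 0.17·4.5 + 0.35·4.9 = 5.264.
E[X²] = 0.48·39.44 + 0.17·25.5 + 0.35·28.91 = 33.3847.
Var(X) = E[X²] − (E[X])² = 33.3847 − 27.7097 = 5.675.

5.6750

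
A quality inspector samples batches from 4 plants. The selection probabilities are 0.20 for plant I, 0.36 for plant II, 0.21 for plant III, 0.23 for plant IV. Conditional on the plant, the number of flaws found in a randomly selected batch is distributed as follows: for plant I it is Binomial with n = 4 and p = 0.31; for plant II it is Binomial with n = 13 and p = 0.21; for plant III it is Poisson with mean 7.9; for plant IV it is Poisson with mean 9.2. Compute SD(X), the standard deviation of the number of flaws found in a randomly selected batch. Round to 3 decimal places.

3.902

Per component, I: μ=1.24, E[X²]=2.3932; II: μ=2.73, E[X²]=9.6096; III: μ=7.9, E[X²]=70.31; IV: μ=9.2, E[X²]=93.84.
E[X] = 0.2·1.24 + 0.36·2.73 + 0.21·7.9 + 0.23·9.2 = 5.0058.
E[X²] = 0.2·2.3932 + 0.36·9.6096 + 0.21·70.31 + 0.23·93.84 = 40.2864.
Var(X) = E[X²] − (E[X])² = 40.2864 − 25.058 = 15.2284.
SD(X) = √15.2284 = 3.90235.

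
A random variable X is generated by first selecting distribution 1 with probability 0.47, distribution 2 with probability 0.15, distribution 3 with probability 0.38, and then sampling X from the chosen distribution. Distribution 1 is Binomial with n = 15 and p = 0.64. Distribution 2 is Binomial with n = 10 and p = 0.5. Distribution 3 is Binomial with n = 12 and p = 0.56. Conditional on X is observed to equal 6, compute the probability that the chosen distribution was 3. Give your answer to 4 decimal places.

0.6248

Likelihoods P(X=6 | ·): 1: 0.0349306; 2: 0.205078; 3: 0.206784.
Posterior ∝ prior × likelihood. Numerator for 3: 0.38·0.206784 = 0.0785778.
Normalizing constant: 0.47·0.0349306 + 0.15·0.205078 + 0.38·0.206784 = 0.125757.
P(3 | observation) = 0.0785778 / 0.125757 = 0.624839.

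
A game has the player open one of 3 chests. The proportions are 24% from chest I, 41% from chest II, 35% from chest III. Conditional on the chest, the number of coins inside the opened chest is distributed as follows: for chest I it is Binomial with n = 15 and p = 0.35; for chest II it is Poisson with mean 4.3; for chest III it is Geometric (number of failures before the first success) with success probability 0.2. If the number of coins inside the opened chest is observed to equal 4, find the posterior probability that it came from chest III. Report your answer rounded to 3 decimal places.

Likelihoods P(X=4 | ·): I: 0.179247; II: 0.193284; III: 0.08192.
Posterior ∝ prior × likelihood. Numerator for III: 0.35·0.08192 = 0.028672.
Normalizing constant: 0.24·0.179247 + 0.41·0.193284 + 0.35·0.08192 = 0.150938.
P(III | observation) = 0.028672 / 0.150938 = 0.189959.

0.190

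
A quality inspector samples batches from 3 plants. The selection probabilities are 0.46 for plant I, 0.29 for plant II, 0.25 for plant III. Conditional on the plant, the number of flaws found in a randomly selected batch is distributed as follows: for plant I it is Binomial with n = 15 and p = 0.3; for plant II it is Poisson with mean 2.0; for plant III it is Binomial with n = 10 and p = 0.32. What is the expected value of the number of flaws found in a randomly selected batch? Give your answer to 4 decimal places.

3.4500

Component means — I: 4.5; II: 2; III: 3.2.
E[X] = 0.46·4.5 + 0.29·2 + 0.25·3.2 = 3.45.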